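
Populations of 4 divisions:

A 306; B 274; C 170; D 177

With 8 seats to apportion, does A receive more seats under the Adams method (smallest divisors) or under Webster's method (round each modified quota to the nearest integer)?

Webster

Adams: A 2, B 2, C 2, D 2.
Webster: A 3, B 2, C 1, D 2.
A gets 2 under Adams and 3 under Webster.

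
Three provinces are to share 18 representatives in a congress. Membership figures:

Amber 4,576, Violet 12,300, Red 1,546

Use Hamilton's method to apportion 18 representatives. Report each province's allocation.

Amber=4, Violet=12, Red=2

The standard divisor is 18422/18 ≈ 1023.444.
Standard quotas: Amber 4.4712, Violet 12.0182, Red 1.5106.
Lower quotas: Amber 4, Violet 12, Red 1 (sum 17, leaving 1 seat).
Remainders in descending order: Red 0.5106, Amber 0.4712, Violet 0.0182.
Largest remainder: Red receives the extra seat.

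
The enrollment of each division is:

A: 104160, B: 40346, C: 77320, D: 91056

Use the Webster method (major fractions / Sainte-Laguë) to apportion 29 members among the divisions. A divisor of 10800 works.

A 10, B 4, C 7, D 8

With modified divisor 10800: modified quotas A 9.644, B 3.736, C 7.159, D 8.431.
Rounding to the nearest integer: A 10, B 4, C 7, D 8 (total 29).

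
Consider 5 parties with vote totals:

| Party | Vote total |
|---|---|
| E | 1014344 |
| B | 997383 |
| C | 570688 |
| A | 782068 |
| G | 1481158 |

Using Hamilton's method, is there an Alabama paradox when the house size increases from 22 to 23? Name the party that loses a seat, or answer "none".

C

At 22 seats: E 5, B 4, C 3, A 3, G 7.
At 23 seats: E 5, B 5, C 2, A 4, G 7.
C drops from 3 to 2.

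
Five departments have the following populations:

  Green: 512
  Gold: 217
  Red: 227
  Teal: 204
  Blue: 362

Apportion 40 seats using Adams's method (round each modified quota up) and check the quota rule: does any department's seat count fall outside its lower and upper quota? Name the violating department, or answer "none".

Standard quotas: Green 13.456, Gold 5.703, Red 5.966, Teal 5.361, Blue 9.514.
Adams allocation: Green 13, Gold 6, Red 6, Teal 6, Blue 9.
Every allocation lies between the lower and upper quota.

none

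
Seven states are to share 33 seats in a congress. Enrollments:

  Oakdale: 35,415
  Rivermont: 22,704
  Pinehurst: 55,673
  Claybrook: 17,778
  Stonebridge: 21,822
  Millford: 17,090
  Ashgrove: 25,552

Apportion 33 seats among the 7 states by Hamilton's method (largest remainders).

Oakdale 6; Rivermont 4; Pinehurst 9; Claybrook 3; Stonebridge 4; Millford 3; Ashgrove 4

The standard divisor is 196034/33 ≈ 5940.424.
Standard quotas: Oakdale 5.9617, Rivermont 3.8219, Pinehurst 9.3719, Claybrook 2.9927, Stonebridge 3.6735, Millford 2.8769, Ashgrove 4.3014.
Lower quotas: Oakdale 5, Rivermont 3, Pinehurst 9, Claybrook 2, Stonebridge 3, Millford 2, Ashgrove 4 (sum 28, leaving 5 seats).
Remainders in descending order: Claybrook 0.9927, Oakdale 0.9617, Millford 0.8769, Rivermont 0.8219, Stonebridge 0.6735, Pinehurst 0.3719, Ashgrove 0.3014.
The surplus seats go to Claybrook, Oakdale, Millford, Rivermont, Stonebridge.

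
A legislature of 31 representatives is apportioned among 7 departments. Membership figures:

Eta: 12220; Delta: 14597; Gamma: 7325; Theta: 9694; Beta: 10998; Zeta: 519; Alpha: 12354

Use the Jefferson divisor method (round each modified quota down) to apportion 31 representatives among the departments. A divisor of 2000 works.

With modified divisor 2000: modified quotas Eta 6.110, Delta 7.298, Gamma 3.663, Theta 4.847, Beta 5.499, Zeta 0.260, Alpha 6.177.
Rounding down: Eta 6, Delta 7, Gamma 3, Theta 4, Beta 5, Zeta 0, Alpha 6 (total 31).

Eta: 6; Delta: 7; Gamma: 3; Theta: 4; Beta: 5; Zeta: 0; Alpha: 6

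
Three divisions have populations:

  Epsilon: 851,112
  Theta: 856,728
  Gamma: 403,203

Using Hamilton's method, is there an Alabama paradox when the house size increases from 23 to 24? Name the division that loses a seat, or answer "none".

Gamma

At 23 seats: Epsilon 9, Theta 9, Gamma 5.
At 24 seats: Epsilon 10, Theta 10, Gamma 4.
Gamma drops from 5 to 4.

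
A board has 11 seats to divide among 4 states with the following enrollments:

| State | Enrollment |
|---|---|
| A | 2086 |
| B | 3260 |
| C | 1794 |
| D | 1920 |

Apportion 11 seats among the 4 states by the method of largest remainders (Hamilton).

A 3; B 4; C 2; D 2

Total 9060; standard divisor 9060/11 ≈ 823.636.
Standard quotas: A 2.533, B 3.958, C 2.178, D 2.331.
Lower quotas: A 2, B 3, C 2, D 2 (sum 9, leaving 2 seats).
Remainders in descending order: B 0.958, A 0.533, D 0.331, C 0.178.
The surplus seats go to B, A.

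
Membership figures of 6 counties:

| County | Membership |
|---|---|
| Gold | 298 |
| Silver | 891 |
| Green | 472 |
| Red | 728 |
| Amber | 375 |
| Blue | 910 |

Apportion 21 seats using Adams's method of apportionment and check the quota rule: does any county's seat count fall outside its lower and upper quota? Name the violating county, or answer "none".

none

Standard quotas: Gold 1.703, Silver 5.093, Green 2.698, Red 4.161, Amber 2.143, Blue 5.201.
Adams allocation: Gold 2, Silver 5, Green 3, Red 4, Amber 2, Blue 5.
Every allocation lies between the lower and upper quota.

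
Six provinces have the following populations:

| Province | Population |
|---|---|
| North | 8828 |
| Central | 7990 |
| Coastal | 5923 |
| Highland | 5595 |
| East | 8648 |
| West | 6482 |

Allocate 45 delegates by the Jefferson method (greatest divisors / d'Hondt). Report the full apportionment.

North 9, Central 8, Coastal 6, Highland 6, East 9, West 7

Standard divisor 43466/45 ≈ 965.911; standard quotas: North 9.140, Central 8.272, Coastal 6.132, Highland 5.792, East 8.953, West 6.711.
Rounding down gives 9, 8, 6, 5, 8, 6 = 42 seats, so the divisor must be adjusted.
With modified divisor 900: modified quotas North 9.809, Central 8.878, Coastal 6.581, Highland 6.217, East 9.609, West 7.202.
Rounding down: North 9, Central 8, Coastal 6, Highland 6, East 9, West 7 (total 45).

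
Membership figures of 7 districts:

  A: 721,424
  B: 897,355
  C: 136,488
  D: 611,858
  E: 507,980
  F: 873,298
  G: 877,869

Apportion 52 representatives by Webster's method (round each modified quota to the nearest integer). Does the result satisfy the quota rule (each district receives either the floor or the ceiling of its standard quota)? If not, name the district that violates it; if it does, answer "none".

none

Standard quotas: A 8.109, B 10.086, C 1.534, D 6.877, E 5.710, F 9.816, G 9.867.
Webster allocation: A 8, B 10, C 1, D 7, E 6, F 10, G 10.
Every allocation lies between the lower and upper quota.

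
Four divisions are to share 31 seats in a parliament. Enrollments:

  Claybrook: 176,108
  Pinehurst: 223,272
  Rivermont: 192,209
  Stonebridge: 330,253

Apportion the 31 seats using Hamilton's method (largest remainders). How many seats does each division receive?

Claybrook: 6, Pinehurst: 8, Rivermont: 6, Stonebridge: 11

Total 921842; standard divisor 921842/31 ≈ 29736.839.
Standard quotas: Claybrook 5.9222, Pinehurst 7.5083, Rivermont 6.4637, Stonebridge 11.1059.
Lower quotas: Claybrook 5, Pinehurst 7, Rivermont 6, Stonebridge 11 (sum 29, leaving 2 seats).
Remainders in descending order: Claybrook 0.9222, Pinehurst 0.5083, Rivermont 0.4637, Stonebridge 0.1059.
Largest remainders: Claybrook, Pinehurst receive the extra seats.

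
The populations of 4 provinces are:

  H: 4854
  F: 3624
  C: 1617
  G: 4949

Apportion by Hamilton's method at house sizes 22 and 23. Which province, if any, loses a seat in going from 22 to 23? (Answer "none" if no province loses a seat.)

At 22 seats: H 7, F 5, C 3, G 7.
At 23 seats: H 7, F 6, C 2, G 8.
C drops from 3 to 2.

C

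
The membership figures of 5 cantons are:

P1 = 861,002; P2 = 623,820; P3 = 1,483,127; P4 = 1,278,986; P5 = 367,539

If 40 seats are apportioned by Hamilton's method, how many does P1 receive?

8

Standard divisor: 4614474 ÷ 40 ≈ 115361.85.
Standard quotas: P1 7.4635, P2 5.4075, P3 12.8563, P4 11.0867, P5 3.1860.
Lower quotas: P1 7, P2 5, P3 12, P4 11, P5 3 (sum 38, leaving 2 seats).
Remainders in descending order: P3 0.8563, P1 0.4635, P2 0.4075, P5 0.1860, P4 0.0867.
The surplus seats go to P3, P1.
P1 receives 8.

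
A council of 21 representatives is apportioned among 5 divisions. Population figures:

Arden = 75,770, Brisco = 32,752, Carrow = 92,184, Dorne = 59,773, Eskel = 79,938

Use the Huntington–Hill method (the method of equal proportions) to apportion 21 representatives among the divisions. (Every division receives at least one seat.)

With divisor 16887: modified quotas Arden 4.487, Brisco 1.939, Carrow 5.459, Dorne 3.540, Eskel 4.734.
Geometric-mean thresholds: Arden √(4·5)=4.472, Brisco √(1·2)=1.414, Carrow √(5·6)=5.477, Dorne √(3·4)=3.464, Eskel √(4·5)=4.472.
Each quota rounded against its threshold gives Arden 5, Brisco 2, Carrow 5, Dorne 4, Eskel 5 (total 21).

Arden 5, Brisco 2, Carrow 5, Dorne 4, Eskel 5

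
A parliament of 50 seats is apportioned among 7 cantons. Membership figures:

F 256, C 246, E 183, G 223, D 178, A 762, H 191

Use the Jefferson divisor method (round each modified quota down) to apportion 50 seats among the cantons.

Standard divisor 2039/50 ≈ 40.78; standard quotas: F 6.278, C 6.032, E 4.487, G 5.468, D 4.365, A 18.686, H 4.684.
Rounding down gives 6, 6, 4, 5, 4, 18, 4 = 47 seats, so the divisor must be adjusted.
With modified divisor 38: modified quotas F 6.737, C 6.474, E 4.816, G 5.868, D 4.684, A 20.053, H 5.026.
Rounding down: F 6, C 6, E 4, G 5, D 4, A 20, H 5 (total 50).

F 6, C 6, E 4, G 5, D 4, A 20, H 5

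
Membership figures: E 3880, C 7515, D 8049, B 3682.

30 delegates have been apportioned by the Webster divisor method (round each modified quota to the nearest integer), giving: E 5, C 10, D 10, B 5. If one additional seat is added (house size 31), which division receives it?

D

Priority for the next seat is population ÷ (current seats + 0.5).
Priorities: E 705.455, C 715.714, D 766.571, B 669.455.
Highest priority: D.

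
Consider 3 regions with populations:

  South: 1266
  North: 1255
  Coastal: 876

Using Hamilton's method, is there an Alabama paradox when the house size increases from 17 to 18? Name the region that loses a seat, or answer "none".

At 17 seats: South 6, North 6, Coastal 5.
At 18 seats: South 7, North 7, Coastal 4.
Coastal drops from 5 to 4.

Coastal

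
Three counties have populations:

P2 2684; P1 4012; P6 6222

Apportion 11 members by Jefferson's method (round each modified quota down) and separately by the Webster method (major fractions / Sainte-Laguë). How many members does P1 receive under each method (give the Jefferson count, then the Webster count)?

Jefferson: P2 2, P1 3, P6 6.
Webster: P2 2, P1 4, P6 5.
P1 gets 3 under Jefferson and 4 under Webster.

3 and 4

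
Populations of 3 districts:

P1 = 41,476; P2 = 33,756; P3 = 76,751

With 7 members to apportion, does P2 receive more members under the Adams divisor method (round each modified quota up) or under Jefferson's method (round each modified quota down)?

Adams: P1 2, P2 2, P3 3.
Jefferson: P1 2, P2 1, P3 4.
P2 gets 2 under Adams and 1 under Jefferson.

Adams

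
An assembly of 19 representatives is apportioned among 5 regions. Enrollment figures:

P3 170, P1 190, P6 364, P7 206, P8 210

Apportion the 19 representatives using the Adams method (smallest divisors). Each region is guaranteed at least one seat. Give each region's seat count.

Standard divisor 1140/19 ≈ 60; standard quotas: P3 2.833, P1 3.167, P6 6.067, P7 3.433, P8 3.500.
Rounding up gives 3, 4, 7, 4, 4 = 22 seats, so the divisor must be adjusted.
With modified divisor 69.3: modified quotas P3 2.453, P1 2.742, P6 5.253, P7 2.973, P8 3.030.
Rounding up: P3 3, P1 3, P6 6, P7 3, P8 4 (total 19).

P3 3, P1 3, P6 6, P7 3, P8 4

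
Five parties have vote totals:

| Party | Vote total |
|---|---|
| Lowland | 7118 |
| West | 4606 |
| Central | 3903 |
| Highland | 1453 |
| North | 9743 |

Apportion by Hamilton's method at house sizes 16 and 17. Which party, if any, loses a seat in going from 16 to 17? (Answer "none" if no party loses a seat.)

At 16 seats: Lowland 4, West 3, Central 2, Highland 1, North 6.
At 17 seats: Lowland 5, West 3, Central 2, Highland 1, North 6.
No party's allocation decreased.

none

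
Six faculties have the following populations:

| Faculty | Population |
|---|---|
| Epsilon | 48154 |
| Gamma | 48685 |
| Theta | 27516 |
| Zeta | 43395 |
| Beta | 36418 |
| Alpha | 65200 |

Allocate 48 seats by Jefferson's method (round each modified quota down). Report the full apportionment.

Epsilon: 8, Gamma: 9, Theta: 5, Zeta: 8, Beta: 6, Alpha: 12

Standard divisor 269368/48 ≈ 5611.833; standard quotas: Epsilon 8.581, Gamma 8.675, Theta 4.903, Zeta 7.733, Beta 6.490, Alpha 11.618.
Rounding down gives 8, 8, 4, 7, 6, 11 = 44 seats, so the divisor must be adjusted.
With modified divisor 5380: modified quotas Epsilon 8.951, Gamma 9.049, Theta 5.114, Zeta 8.066, Beta 6.769, Alpha 12.119.
Rounding down: Epsilon 8, Gamma 9, Theta 5, Zeta 8, Beta 6, Alpha 12 (total 48).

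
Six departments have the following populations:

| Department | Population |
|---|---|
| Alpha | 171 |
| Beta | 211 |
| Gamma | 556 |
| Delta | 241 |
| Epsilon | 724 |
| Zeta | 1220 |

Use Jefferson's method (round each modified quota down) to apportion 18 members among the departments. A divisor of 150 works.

Alpha 1, Beta 1, Gamma 3, Delta 1, Epsilon 4, Zeta 8

With modified divisor 150: modified quotas Alpha 1.140, Beta 1.407, Gamma 3.707, Delta 1.607, Epsilon 4.827, Zeta 8.133.
Rounding down: Alpha 1, Beta 1, Gamma 3, Delta 1, Epsilon 4, Zeta 8 (total 18).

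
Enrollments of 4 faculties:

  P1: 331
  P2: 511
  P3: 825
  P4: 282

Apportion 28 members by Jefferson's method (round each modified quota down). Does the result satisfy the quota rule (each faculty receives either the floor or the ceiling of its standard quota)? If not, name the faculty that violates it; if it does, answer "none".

none

Standard quotas: P1 4.755, P2 7.341, P3 11.852, P4 4.051.
Jefferson allocation: P1 5, P2 7, P3 12, P4 4.
Every allocation lies between the lower and upper quota.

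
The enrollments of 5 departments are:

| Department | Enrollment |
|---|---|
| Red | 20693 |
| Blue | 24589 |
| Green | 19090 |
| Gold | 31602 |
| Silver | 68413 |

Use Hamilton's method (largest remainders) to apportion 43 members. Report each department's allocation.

Total 164387; standard divisor 164387/43 ≈ 3822.953.
Standard quotas: Red 5.4128, Blue 6.4319, Green 4.9935, Gold 8.2664, Silver 17.8953.
Lower quotas: Red 5, Blue 6, Green 4, Gold 8, Silver 17 (sum 40, leaving 3 seats).
Remainders in descending order: Green 0.9935, Silver 0.8953, Blue 0.4319, Red 0.4128, Gold 0.2664.
Largest remainders: Green, Silver, Blue receive the extra seats.

Red=5, Blue=7, Green=5, Gold=8, Silver=18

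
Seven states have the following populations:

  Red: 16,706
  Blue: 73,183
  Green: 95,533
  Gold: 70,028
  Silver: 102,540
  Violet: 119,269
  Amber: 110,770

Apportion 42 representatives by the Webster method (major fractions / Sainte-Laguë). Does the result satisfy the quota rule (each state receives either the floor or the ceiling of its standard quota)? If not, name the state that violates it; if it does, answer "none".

Standard quotas: Red 1.193, Blue 5.227, Green 6.823, Gold 5.002, Silver 7.324, Violet 8.519, Amber 7.912.
Webster allocation: Red 1, Blue 5, Green 7, Gold 5, Silver 7, Violet 9, Amber 8.
Every allocation lies between the lower and upper quota.

none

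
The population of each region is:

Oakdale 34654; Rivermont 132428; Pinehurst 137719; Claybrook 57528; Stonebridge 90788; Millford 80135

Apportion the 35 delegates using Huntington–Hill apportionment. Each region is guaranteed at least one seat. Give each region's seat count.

Oakdale=2; Rivermont=9; Pinehurst=9; Claybrook=4; Stonebridge=6; Millford=5

With divisor 15119: modified quotas Oakdale 2.292, Rivermont 8.759, Pinehurst 9.109, Claybrook 3.805, Stonebridge 6.005, Millford 5.300.
Geometric-mean thresholds: Oakdale √(2·3)=2.449, Rivermont √(8·9)=8.485, Pinehurst √(9·10)=9.487, Claybrook √(3·4)=3.464, Stonebridge √(6·7)=6.481, Millford √(5·6)=5.477.
Each quota rounded against its threshold gives Oakdale 2, Rivermont 9, Pinehurst 9, Claybrook 4, Stonebridge 6, Millford 5 (total 35).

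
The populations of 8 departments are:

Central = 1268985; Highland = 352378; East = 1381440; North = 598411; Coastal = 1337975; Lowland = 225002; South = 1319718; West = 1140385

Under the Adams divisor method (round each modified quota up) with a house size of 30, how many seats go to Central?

5

Standard divisor 7624294/30 ≈ 254143.133; standard quotas: Central 4.993, Highland 1.387, East 5.436, North 2.355, Coastal 5.265, Lowland 0.885, South 5.193, West 4.487.
Rounding up gives 5, 2, 6, 3, 6, 1, 6, 5 = 34 seats, so the divisor must be adjusted.
With modified divisor 292200: modified quotas Central 4.343, Highland 1.206, East 4.728, North 2.048, Coastal 4.579, Lowland 0.770, South 4.516, West 3.903.
Rounding up: Central 5, Highland 2, East 5, North 3, Coastal 5, Lowland 1, South 5, West 4 (total 30).
Central receives 5.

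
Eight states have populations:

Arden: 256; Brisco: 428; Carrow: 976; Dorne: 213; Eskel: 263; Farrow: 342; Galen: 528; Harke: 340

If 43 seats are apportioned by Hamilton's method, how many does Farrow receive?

Total 3346; standard divisor 3346/43 ≈ 77.814.
Standard quotas: Arden 3.290, Brisco 5.500, Carrow 12.543, Dorne 2.737, Eskel 3.380, Farrow 4.395, Galen 6.785, Harke 4.369.
Lower quotas: Arden 3, Brisco 5, Carrow 12, Dorne 2, Eskel 3, Farrow 4, Galen 6, Harke 4 (sum 39, leaving 4 seats).
Remainders in descending order: Galen 0.785, Dorne 0.737, Carrow 0.543, Brisco 0.500, Farrow 0.395, Eskel 0.380, Harke 0.369, Arden 0.290.
Largest remainders: Galen, Dorne, Carrow, Brisco receive the extra seats.
Farrow receives 4.

4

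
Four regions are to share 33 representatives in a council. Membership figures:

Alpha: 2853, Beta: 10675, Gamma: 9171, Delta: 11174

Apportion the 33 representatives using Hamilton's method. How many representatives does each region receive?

Alpha=3; Beta=10; Gamma=9; Delta=11

The standard divisor is 33873/33 ≈ 1026.455.
Standard quotas: Alpha 2.7795, Beta 10.3999, Gamma 8.9346, Delta 10.8860.
Lower quotas: Alpha 2, Beta 10, Gamma 8, Delta 10 (sum 30, leaving 3 seats).
Remainders in descending order: Gamma 0.9346, Delta 0.8860, Alpha 0.7795, Beta 0.3999.
The surplus seats go to Gamma, Delta, Alpha.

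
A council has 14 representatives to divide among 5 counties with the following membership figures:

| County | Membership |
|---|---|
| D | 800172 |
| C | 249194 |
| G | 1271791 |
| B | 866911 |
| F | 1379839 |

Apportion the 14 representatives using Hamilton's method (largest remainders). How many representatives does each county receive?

Total 4567907; standard divisor 4567907/14 ≈ 326279.071.
Standard quotas: D 2.4524, C 0.7637, G 3.8979, B 2.6570, F 4.2290.
Lower quotas: D 2, C 0, G 3, B 2, F 4 (sum 11, leaving 3 seats).
Remainders in descending order: G 0.8979, C 0.7637, B 0.6570, D 0.4524, F 0.2290.
Largest remainders: G, C, B receive the extra seats.

D 2, C 1, G 4, B 3, F 4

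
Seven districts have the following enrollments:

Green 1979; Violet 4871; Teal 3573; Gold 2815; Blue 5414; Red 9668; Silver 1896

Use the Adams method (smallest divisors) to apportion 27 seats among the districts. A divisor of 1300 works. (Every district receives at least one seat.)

Green=2, Violet=4, Teal=3, Gold=3, Blue=5, Red=8, Silver=2

With modified divisor 1300: modified quotas Green 1.522, Violet 3.747, Teal 2.748, Gold 2.165, Blue 4.165, Red 7.437, Silver 1.458.
Rounding up: Green 2, Violet 4, Teal 3, Gold 3, Blue 5, Red 8, Silver 2 (total 27).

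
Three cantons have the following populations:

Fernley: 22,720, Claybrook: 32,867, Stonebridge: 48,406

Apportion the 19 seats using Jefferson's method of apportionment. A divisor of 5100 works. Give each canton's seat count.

With modified divisor 5100: modified quotas Fernley 4.455, Claybrook 6.445, Stonebridge 9.491.
Rounding down: Fernley 4, Claybrook 6, Stonebridge 9 (total 19).

Fernley: 4, Claybrook: 6, Stonebridge: 9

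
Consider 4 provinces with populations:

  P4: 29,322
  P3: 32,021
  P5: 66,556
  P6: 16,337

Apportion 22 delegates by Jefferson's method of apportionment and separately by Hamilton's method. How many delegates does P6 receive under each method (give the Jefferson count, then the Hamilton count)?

Jefferson: P4 4, P3 5, P5 11, P6 2.
Hamilton: P4 4, P3 5, P5 10, P6 3.
P6 gets 2 under Jefferson and 3 under Hamilton.

2 and 3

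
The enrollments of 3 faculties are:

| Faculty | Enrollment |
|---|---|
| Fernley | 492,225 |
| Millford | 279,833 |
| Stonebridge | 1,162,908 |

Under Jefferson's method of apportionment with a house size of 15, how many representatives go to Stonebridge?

Standard divisor 1934966/15 ≈ 128997.733; standard quotas: Fernley 3.816, Millford 2.169, Stonebridge 9.015.
Rounding down gives 3, 2, 9 = 14 seats, so the divisor must be adjusted.
With modified divisor 119700: modified quotas Fernley 4.112, Millford 2.338, Stonebridge 9.715.
Rounding down: Fernley 4, Millford 2, Stonebridge 9 (total 15).
Stonebridge receives 9.

9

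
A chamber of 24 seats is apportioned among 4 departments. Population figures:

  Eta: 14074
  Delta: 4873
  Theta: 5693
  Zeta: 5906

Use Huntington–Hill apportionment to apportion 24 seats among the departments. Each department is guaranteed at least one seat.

With divisor 1297: modified quotas Eta 10.851, Delta 3.757, Theta 4.389, Zeta 4.554.
Geometric-mean thresholds: Eta √(10·11)=10.488, Delta √(3·4)=3.464, Theta √(4·5)=4.472, Zeta √(4·5)=4.472.
Each quota rounded against its threshold gives Eta 11, Delta 4, Theta 4, Zeta 5 (total 24).

Eta 11, Delta 4, Theta 4, Zeta 5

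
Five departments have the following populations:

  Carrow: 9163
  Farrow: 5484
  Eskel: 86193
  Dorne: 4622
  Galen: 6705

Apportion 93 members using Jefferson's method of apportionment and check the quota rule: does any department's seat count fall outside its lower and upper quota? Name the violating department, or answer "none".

Standard quotas: Carrow 7.597, Farrow 4.547, Eskel 71.464, Dorne 3.832, Galen 5.559.
Jefferson allocation: Carrow 7, Farrow 4, Eskel 74, Dorne 3, Galen 5.
Eskel has quota 71.464 (lower 71, upper 72) but receives 74 — outside the quota interval.

Eskel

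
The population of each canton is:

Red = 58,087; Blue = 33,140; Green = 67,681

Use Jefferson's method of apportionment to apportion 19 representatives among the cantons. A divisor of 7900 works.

Red: 7, Blue: 4, Green: 8

With modified divisor 7900: modified quotas Red 7.353, Blue 4.195, Green 8.567.
Rounding down: Red 7, Blue 4, Green 8 (total 19).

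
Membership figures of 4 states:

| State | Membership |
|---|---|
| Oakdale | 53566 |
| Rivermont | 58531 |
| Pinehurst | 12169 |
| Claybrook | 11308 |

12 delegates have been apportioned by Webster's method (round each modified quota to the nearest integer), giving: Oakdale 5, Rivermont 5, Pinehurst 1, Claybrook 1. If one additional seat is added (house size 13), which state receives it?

Rivermont

Priority for the next seat is population ÷ (current seats + 0.5).
Priorities: Oakdale 9739.273, Rivermont 10642.000, Pinehurst 8112.667, Claybrook 7538.667.
Highest priority: Rivermont.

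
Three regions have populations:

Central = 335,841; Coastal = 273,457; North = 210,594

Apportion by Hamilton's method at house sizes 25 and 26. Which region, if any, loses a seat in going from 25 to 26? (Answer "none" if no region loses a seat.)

none

At 25 seats: Central 10, Coastal 8, North 7.
At 26 seats: Central 10, Coastal 9, North 7.
No region's allocation decreased.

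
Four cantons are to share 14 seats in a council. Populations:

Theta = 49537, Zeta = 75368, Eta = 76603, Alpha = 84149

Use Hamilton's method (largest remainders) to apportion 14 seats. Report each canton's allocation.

Standard divisor: 285657 ÷ 14 ≈ 20404.071.
Standard quotas: Theta 2.4278, Zeta 3.6938, Eta 3.7543, Alpha 4.1241.
Lower quotas: Theta 2, Zeta 3, Eta 3, Alpha 4 (sum 12, leaving 2 seats).
Remainders in descending order: Eta 0.7543, Zeta 0.6938, Theta 0.4278, Alpha 0.1241.
Largest remainders: Eta, Zeta receive the extra seats.

Theta 2, Zeta 4, Eta 4, Alpha 4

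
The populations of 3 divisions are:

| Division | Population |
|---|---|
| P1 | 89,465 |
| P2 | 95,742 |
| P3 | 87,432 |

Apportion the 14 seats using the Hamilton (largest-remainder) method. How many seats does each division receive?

The standard divisor is 272639/14 ≈ 19474.214.
Standard quotas: P1 4.5940, P2 4.9163, P3 4.4896.
Lower quotas: P1 4, P2 4, P3 4 (sum 12, leaving 2 seats).
Remainders in descending order: P2 0.9163, P1 0.5940, P3 0.4896.
The surplus seats go to P2, P1.

P1 5; P2 5; P3 4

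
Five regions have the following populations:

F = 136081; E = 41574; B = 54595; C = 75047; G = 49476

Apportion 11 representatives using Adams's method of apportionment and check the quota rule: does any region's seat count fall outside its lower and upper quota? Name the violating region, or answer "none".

Standard quotas: F 4.196, E 1.282, B 1.683, C 2.314, G 1.525.
Adams allocation: F 4, E 1, B 2, C 2, G 2.
Every allocation lies between the lower and upper quota.

none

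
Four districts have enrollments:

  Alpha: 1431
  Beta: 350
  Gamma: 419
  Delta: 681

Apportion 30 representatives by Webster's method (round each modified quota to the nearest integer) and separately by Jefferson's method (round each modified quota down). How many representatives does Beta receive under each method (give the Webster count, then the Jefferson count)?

Webster: Alpha 15, Beta 4, Gamma 4, Delta 7.
Jefferson: Alpha 16, Beta 3, Gamma 4, Delta 7.
Beta gets 4 under Webster and 3 under Jefferson.

4 and 3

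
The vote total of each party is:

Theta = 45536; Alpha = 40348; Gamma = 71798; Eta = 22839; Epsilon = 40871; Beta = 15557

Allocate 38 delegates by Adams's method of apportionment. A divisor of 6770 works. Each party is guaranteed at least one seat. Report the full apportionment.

Theta: 7, Alpha: 6, Gamma: 11, Eta: 4, Epsilon: 7, Beta: 3

With modified divisor 6770: modified quotas Theta 6.726, Alpha 5.960, Gamma 10.605, Eta 3.374, Epsilon 6.037, Beta 2.298.
Rounding up: Theta 7, Alpha 6, Gamma 11, Eta 4, Epsilon 7, Beta 3 (total 38).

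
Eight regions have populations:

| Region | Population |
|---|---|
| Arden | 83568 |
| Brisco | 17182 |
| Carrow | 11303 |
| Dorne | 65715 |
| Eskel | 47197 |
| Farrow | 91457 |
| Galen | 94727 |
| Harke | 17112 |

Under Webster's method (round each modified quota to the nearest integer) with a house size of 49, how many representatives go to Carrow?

1

Standard divisor 428261/49 ≈ 8740.02; standard quotas: Arden 9.562, Brisco 1.966, Carrow 1.293, Dorne 7.519, Eskel 5.400, Farrow 10.464, Galen 10.838, Harke 1.958.
Rounding to the nearest integer gives Arden 10, Brisco 2, Carrow 1, Dorne 8, Eskel 5, Farrow 10, Galen 11, Harke 2 — total 49, matching the house size, so no adjustment is needed.
Carrow receives 1.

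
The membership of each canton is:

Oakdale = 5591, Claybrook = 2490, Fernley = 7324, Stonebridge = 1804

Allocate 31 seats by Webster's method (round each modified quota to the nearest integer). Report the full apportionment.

Standard divisor 17209/31 ≈ 555.129; standard quotas: Oakdale 10.072, Claybrook 4.485, Fernley 13.193, Stonebridge 3.250.
Rounding to the nearest integer gives 10, 4, 13, 3 = 30 seats, so the divisor must be adjusted.
With modified divisor 550: modified quotas Oakdale 10.165, Claybrook 4.527, Fernley 13.316, Stonebridge 3.280.
Rounding to the nearest integer: Oakdale 10, Claybrook 5, Fernley 13, Stonebridge 3 (total 31).

Oakdale 10, Claybrook 5, Fernley 13, Stonebridge 3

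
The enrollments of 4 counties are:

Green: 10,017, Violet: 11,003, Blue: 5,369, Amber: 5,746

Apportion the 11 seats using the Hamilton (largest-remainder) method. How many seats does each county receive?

Standard divisor: 32135 ÷ 11 ≈ 2921.364.
Standard quotas: Green 3.4289, Violet 3.7664, Blue 1.8378, Amber 1.9669.
Lower quotas: Green 3, Violet 3, Blue 1, Amber 1 (sum 8, leaving 3 seats).
Remainders in descending order: Amber 0.9669, Blue 0.8378, Violet 0.7664, Green 0.4289.
Largest remainders: Amber, Blue, Violet receive the extra seats.

Green 3, Violet 4, Blue 2, Amber 2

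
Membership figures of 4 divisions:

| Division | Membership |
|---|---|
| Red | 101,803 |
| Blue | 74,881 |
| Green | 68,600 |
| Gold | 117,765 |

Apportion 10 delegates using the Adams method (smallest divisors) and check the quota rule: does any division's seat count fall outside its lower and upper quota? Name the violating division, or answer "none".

none

Standard quotas: Red 2.804, Blue 2.063, Green 1.890, Gold 3.244.
Adams allocation: Red 3, Blue 2, Green 2, Gold 3.
Every allocation lies between the lower and upper quota.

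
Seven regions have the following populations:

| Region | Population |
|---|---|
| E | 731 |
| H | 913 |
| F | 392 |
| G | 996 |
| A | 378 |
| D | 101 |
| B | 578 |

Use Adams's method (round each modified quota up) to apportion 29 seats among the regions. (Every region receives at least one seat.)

Standard divisor 4089/29 ≈ 141; standard quotas: E 5.184, H 6.475, F 2.780, G 7.064, A 2.681, D 0.716, B 4.099.
Rounding up gives 6, 7, 3, 8, 3, 1, 5 = 33 seats, so the divisor must be adjusted.
With modified divisor 160: modified quotas E 4.569, H 5.706, F 2.450, G 6.225, A 2.362, D 0.631, B 3.612.
Rounding up: E 5, H 6, F 3, G 7, A 3, D 1, B 4 (total 29).

E: 5, H: 6, F: 3, G: 7, A: 3, D: 1, B: 4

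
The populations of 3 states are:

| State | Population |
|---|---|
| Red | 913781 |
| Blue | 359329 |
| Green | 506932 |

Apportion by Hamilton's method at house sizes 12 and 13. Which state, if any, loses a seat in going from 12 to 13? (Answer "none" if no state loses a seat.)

At 12 seats: Red 6, Blue 3, Green 3.
At 13 seats: Red 7, Blue 2, Green 4.
Blue drops from 3 to 2.

Blue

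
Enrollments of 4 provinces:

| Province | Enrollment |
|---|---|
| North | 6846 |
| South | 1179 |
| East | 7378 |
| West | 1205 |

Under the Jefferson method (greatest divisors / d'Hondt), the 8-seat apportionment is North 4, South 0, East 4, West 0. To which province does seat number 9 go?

Priority for the next seat is population ÷ (current seats + 1).
Priorities: North 1369.200, South 1179.000, East 1475.600, West 1205.000.
Highest priority: East.

East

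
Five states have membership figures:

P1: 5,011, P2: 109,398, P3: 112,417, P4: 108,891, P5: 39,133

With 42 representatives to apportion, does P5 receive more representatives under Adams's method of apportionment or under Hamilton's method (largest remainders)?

Adams

Adams: P1 1, P2 12, P3 12, P4 12, P5 5.
Hamilton: P1 1, P2 12, P3 13, P4 12, P5 4.
P5 gets 5 under Adams and 4 under Hamilton.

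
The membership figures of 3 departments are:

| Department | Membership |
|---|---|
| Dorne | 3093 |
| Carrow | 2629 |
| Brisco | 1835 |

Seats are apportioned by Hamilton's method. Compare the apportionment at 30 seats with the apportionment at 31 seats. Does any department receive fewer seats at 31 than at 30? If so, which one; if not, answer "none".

none

At 30 seats: Dorne 12, Carrow 11, Brisco 7.
At 31 seats: Dorne 13, Carrow 11, Brisco 7.
No department's allocation decreased.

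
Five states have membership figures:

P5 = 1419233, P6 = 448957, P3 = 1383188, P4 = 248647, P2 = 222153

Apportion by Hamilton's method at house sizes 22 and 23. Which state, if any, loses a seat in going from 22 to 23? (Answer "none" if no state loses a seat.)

P4

At 22 seats: P5 8, P6 3, P3 8, P4 2, P2 1.
At 23 seats: P5 9, P6 3, P3 9, P4 1, P2 1.
P4 drops from 2 to 1.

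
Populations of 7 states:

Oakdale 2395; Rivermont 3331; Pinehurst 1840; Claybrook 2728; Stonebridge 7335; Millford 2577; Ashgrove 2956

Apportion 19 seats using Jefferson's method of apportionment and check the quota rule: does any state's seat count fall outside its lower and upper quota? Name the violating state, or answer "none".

Standard quotas: Oakdale 1.965, Rivermont 2.732, Pinehurst 1.509, Claybrook 2.238, Stonebridge 6.017, Millford 2.114, Ashgrove 2.425.
Jefferson allocation: Oakdale 2, Rivermont 3, Pinehurst 1, Claybrook 2, Stonebridge 7, Millford 2, Ashgrove 2.
Every allocation lies between the lower and upper quota.

none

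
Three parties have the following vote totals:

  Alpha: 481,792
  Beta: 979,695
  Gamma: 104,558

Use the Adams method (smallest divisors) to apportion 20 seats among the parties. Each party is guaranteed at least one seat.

Alpha 6; Beta 12; Gamma 2

Standard divisor 1566045/20 ≈ 78302.25; standard quotas: Alpha 6.153, Beta 12.512, Gamma 1.335.
Rounding up gives 7, 13, 2 = 22 seats, so the divisor must be adjusted.
With modified divisor 85400: modified quotas Alpha 5.642, Beta 11.472, Gamma 1.224.
Rounding up: Alpha 6, Beta 12, Gamma 2 (total 20).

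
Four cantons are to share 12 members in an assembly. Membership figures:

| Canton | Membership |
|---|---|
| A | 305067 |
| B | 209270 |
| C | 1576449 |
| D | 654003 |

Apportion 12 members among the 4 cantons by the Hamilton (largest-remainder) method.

Total 2744789; standard divisor 2744789/12 ≈ 228732.417.
Standard quotas: A 1.3337, B 0.9149, C 6.8921, D 2.8592.
Lower quotas: A 1, B 0, C 6, D 2 (sum 9, leaving 3 seats).
Remainders in descending order: B 0.9149, C 0.8921, D 0.8592, A 0.3337.
Largest remainders: B, C, D receive the extra seats.

A 1, B 1, C 7, D 3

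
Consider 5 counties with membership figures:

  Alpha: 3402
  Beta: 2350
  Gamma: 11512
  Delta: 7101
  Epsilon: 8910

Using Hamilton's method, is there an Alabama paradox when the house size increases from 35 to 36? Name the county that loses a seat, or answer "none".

Beta

At 35 seats: Alpha 4, Beta 3, Gamma 12, Delta 7, Epsilon 9.
At 36 seats: Alpha 4, Beta 2, Gamma 12, Delta 8, Epsilon 10.
Beta drops from 3 to 2.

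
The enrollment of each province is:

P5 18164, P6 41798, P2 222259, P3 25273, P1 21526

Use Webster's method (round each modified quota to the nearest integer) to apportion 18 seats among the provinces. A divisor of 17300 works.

P5 1; P6 2; P2 13; P3 1; P1 1

With modified divisor 17300: modified quotas P5 1.050, P6 2.416, P2 12.847, P3 1.461, P1 1.244.
Rounding to the nearest integer: P5 1, P6 2, P2 13, P3 1, P1 1 (total 18).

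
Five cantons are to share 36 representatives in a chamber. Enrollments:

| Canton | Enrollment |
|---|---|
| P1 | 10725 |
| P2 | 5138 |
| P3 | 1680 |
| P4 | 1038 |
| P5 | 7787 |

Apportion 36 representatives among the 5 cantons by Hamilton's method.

Standard divisor: 26368 ÷ 36 ≈ 732.444.
Standard quotas: P1 14.6427, P2 7.0149, P3 2.2937, P4 1.4172, P5 10.6315.
Lower quotas: P1 14, P2 7, P3 2, P4 1, P5 10 (sum 34, leaving 2 seats).
Remainders in descending order: P1 0.6427, P5 0.6315, P4 0.4172, P3 0.2937, P2 0.0149.
The surplus seats go to P1, P5.

P1 15, P2 7, P3 2, P4 1, P5 11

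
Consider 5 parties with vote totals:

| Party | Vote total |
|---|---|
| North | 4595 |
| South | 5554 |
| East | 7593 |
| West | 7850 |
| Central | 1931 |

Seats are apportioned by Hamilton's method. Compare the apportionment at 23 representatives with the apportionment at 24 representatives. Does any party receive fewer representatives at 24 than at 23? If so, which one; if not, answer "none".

none

At 23 seats: North 4, South 5, East 6, West 6, Central 2.
At 24 seats: North 4, South 5, East 6, West 7, Central 2.
No party's allocation decreased.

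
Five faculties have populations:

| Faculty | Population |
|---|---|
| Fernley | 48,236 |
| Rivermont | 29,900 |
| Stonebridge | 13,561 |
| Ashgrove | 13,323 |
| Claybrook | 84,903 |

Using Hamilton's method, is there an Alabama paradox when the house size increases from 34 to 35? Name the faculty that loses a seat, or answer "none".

At 34 seats: Fernley 9, Rivermont 5, Stonebridge 3, Ashgrove 2, Claybrook 15.
At 35 seats: Fernley 9, Rivermont 6, Stonebridge 2, Ashgrove 2, Claybrook 16.
Stonebridge drops from 3 to 2.

Stonebridge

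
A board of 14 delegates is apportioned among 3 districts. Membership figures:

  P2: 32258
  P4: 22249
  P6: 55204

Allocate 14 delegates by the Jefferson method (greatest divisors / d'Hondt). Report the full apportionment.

P2: 4, P4: 3, P6: 7

Standard divisor 109711/14 ≈ 7836.5; standard quotas: P2 4.116, P4 2.839, P6 7.044.
Rounding down gives 4, 2, 7 = 13 seats, so the divisor must be adjusted.
With modified divisor 7200: modified quotas P2 4.480, P4 3.090, P6 7.667.
Rounding down: P2 4, P4 3, P6 7 (total 14).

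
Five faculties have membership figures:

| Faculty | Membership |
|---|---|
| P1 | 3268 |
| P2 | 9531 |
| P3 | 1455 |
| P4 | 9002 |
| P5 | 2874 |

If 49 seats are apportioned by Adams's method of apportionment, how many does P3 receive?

Standard divisor 26130/49 ≈ 533.265; standard quotas: P1 6.128, P2 17.873, P3 2.728, P4 16.881, P5 5.389.
Rounding up gives 7, 18, 3, 17, 6 = 51 seats, so the divisor must be adjusted.
With modified divisor 561.6: modified quotas P1 5.819, P2 16.971, P3 2.591, P4 16.029, P5 5.118.
Rounding up: P1 6, P2 17, P3 3, P4 17, P5 6 (total 49).
P3 receives 3.

3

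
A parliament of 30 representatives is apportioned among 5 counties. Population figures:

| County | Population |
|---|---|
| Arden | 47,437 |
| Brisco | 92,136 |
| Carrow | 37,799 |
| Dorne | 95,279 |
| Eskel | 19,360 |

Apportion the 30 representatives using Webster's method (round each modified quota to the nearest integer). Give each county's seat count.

Standard divisor 292011/30 ≈ 9733.7; standard quotas: Arden 4.873, Brisco 9.466, Carrow 3.883, Dorne 9.789, Eskel 1.989.
Rounding to the nearest integer gives Arden 5, Brisco 9, Carrow 4, Dorne 10, Eskel 2 — total 30, matching the house size, so no adjustment is needed.

Arden 5, Brisco 9, Carrow 4, Dorne 10, Eskel 2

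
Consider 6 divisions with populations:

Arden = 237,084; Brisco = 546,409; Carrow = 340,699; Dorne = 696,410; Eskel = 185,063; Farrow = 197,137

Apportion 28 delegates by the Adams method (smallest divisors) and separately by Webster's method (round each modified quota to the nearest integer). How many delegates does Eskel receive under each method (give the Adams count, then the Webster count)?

Adams: Arden 3, Brisco 7, Carrow 4, Dorne 8, Eskel 3, Farrow 3.
Webster: Arden 3, Brisco 7, Carrow 4, Dorne 9, Eskel 2, Farrow 3.
Eskel gets 3 under Adams and 2 under Webster.

3 and 2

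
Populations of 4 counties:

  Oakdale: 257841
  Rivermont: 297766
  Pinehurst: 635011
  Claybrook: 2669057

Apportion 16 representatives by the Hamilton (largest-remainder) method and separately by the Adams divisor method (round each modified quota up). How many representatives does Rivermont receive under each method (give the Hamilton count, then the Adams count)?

Hamilton: Oakdale 1, Rivermont 1, Pinehurst 3, Claybrook 11.
Adams: Oakdale 1, Rivermont 2, Pinehurst 3, Claybrook 10.
Rivermont gets 1 under Hamilton and 2 under Adams.

1 and 2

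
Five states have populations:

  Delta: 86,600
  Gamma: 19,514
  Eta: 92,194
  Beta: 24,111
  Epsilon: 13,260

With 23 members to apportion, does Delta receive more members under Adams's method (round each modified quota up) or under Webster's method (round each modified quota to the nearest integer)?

Adams: Delta 8, Gamma 2, Eta 8, Beta 3, Epsilon 2.
Webster: Delta 9, Gamma 2, Eta 9, Beta 2, Epsilon 1.
Delta gets 8 under Adams and 9 under Webster.

Webster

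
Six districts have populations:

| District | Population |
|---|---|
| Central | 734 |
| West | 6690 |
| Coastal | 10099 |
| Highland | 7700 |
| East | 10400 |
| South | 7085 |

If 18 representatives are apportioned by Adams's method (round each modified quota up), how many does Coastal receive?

Standard divisor 42708/18 ≈ 2372.667; standard quotas: Central 0.309, West 2.820, Coastal 4.256, Highland 3.245, East 4.383, South 2.986.
Rounding up gives 1, 3, 5, 4, 5, 3 = 21 seats, so the divisor must be adjusted.
With modified divisor 3000: modified quotas Central 0.245, West 2.230, Coastal 3.366, Highland 2.567, East 3.467, South 2.362.
Rounding up: Central 1, West 3, Coastal 4, Highland 3, East 4, South 3 (total 18).
Coastal receives 4.

4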